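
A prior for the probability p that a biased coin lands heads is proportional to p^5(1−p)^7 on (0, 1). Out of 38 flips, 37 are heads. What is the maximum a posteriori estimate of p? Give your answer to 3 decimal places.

The prior density ∝ p^5(1−p)^7 is the kernel of Beta(6, 8).
Data: 37 successes in 38 trials. The binomial likelihood contributes p^37(1−p)^1, so the posterior is Beta(6+37, 8+1) = Beta(43, 9).
For Beta(a, b) with a, b > 1 the mode is (a−1)/(a+b−2) = 42/50 ≈ 0.840.

p̂_MAP = 0.840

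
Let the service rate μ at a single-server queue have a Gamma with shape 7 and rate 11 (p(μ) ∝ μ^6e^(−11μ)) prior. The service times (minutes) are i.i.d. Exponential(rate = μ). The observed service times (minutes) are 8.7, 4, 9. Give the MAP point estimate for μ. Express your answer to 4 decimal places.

The Exponential(rate=μ) likelihood is ∝ μ^n e^(−μΣtᵢ). Here n = 3 and Σtᵢ = 8.7 + 4 + 9 = 21.7.
Posterior ∝ μ^6e^(−11μ) · μ^3e^(−21.7μ) = μ^9e^(−32.7μ), i.e. Gamma(10, 32.7).
Mode = (a−1)/b = 9/32.7 ≈ 0.2752.

μ̂_MAP = 0.2752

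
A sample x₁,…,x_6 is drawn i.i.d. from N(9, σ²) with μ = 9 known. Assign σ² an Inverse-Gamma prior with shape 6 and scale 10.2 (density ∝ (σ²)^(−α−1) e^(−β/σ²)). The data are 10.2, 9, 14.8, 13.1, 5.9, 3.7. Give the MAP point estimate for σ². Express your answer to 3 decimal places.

Sum of squared deviations about the known mean: SS = (10.2−9)² + (9−9)² + (14.8−9)² + (13.1−9)² + (5.9−9)² + (3.7−9)² = 89.59.
The Normal likelihood contributes (σ²)^(−n/2) exp(−SS/(2σ²)), so the posterior is Inverse-Gamma(α + n/2, β + SS/2) = Inverse-Gamma(9, 54.995).
The mode of Inverse-Gamma(a, b) is b/(a+1) = 54.995/10 ≈ 5.500.

σ̂²_MAP = 5.500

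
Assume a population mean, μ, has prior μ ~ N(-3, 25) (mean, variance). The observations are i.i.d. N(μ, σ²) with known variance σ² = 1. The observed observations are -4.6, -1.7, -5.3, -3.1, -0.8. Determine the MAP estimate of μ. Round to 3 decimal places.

n = 5; x̄ = ((-4.6) + (-1.7) + (-5.3) + (-3.1) + (-0.8))/5 = -15.5/5 = -3.1.
For a Normal prior and Normal likelihood with known variance, the posterior is Normal; its mode equals its mean, the precision-weighted average.
Prior precision 1/σ₀² = 1/25 = 0.04; data precision n/σ² = 5/1 = 5.
μ̂ = (0.04·(-3) + 5·(-3.1)) / (0.04 + 5) = (-15.62)/5.04 = -781/252 ≈ -3.099.

μ̂_MAP = -3.099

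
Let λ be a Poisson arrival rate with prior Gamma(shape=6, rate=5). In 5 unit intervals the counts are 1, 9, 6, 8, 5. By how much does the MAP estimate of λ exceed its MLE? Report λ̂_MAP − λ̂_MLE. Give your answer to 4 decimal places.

Σxᵢ = 29. Posterior is Gamma(35, 10); MAP = (35−1)/10 = 34/10 ≈ 3.40000.
MLE = x̄ = 29/5 ≈ 5.80000.
Difference = 34/10 − 29/5 = -12/5 ≈ -2.4000.

MAP − MLE = -2.4000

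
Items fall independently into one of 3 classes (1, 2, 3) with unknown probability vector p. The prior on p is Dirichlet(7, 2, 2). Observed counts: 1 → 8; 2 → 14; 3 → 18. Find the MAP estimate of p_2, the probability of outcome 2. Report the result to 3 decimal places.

The posterior is Dirichlet(αᵢ + nᵢ) = Dirichlet(15, 16, 20).
For a Dirichlet(a₁,…,a_K) with all aᵢ > 1, the mode has j-th component (aⱼ − 1)/(Σaᵢ − K).
Here Σaᵢ = 51 and K = 3, so p_2 = (16 − 1)/(51 − 3) = 15/48 ≈ 0.313.

MAP estimate: 0.313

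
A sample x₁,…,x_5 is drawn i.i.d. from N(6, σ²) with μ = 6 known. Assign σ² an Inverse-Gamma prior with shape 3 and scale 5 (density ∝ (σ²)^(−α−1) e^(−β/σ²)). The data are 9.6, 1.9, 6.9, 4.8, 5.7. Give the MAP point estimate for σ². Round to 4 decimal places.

σ̂²_MAP = 3.2392

Sum of squared deviations about the known mean: SS = (9.6−6)² + (1.9−6)² + (6.9−6)² + (4.8−6)² + (5.7−6)² = 32.11.
The Normal likelihood contributes (σ²)^(−n/2) exp(−SS/(2σ²)), so the posterior is Inverse-Gamma(α + n/2, β + SS/2) = Inverse-Gamma(5.5, 21.055).
The mode of Inverse-Gamma(a, b) is b/(a+1) = 21.055/6.5 ≈ 3.2392.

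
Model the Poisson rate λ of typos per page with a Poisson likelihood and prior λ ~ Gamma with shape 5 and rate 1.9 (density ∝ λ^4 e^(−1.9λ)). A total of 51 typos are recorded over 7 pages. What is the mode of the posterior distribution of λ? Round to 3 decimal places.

Σxᵢ = 51, n = 7.
Posterior ∝ λ^4e^(−1.9λ) · λ^51e^(−7λ) = λ^55e^(−8.9λ), i.e. Gamma(shape=56, rate=8.9).
The mode of a Gamma(a, b) with a ≥ 1 (shape–rate) is (a−1)/b = 55/8.9 ≈ 6.180.

λ̂_MAP = 6.180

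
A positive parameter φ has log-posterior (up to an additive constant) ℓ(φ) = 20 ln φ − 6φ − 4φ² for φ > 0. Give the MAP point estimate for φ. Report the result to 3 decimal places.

ℓ'(φ) = 20/φ − 6 − 8φ. Setting this to zero and multiplying by φ: 8φ² + 6φ − 20 = 0.
φ = (−6 + √(6² + 4·8·20)) / (2·8) = (−6 + √676) / 16 = (−6 + 26)/16 = 5/4.
ℓ''(φ) = −20/φ² − 8 < 0, confirming a maximum.

φ̂_MAP = 1.250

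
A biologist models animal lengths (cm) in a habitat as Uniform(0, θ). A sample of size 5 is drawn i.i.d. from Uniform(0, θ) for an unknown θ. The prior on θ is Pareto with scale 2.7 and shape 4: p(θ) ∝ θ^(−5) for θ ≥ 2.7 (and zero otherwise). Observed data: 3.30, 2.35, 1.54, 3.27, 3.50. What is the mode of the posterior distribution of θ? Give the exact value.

The Uniform(0, θ) likelihood is θ^(−n) for θ ≥ max(xᵢ), zero otherwise. Here max(xᵢ) = 3.50.
Posterior ∝ θ^(−5) · θ^(−5) = θ^(−10) on θ ≥ max(2.7, 3.50) = 3.50.
This density is strictly decreasing in θ, so the posterior mode lies at the lower boundary of the support.

θ̂_MAP = 3.50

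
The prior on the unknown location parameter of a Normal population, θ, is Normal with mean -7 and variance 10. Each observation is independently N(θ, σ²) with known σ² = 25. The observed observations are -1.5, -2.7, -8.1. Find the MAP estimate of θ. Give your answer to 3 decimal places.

n = 3; x̄ = ((-1.5) + (-2.7) + (-8.1))/3 = -12.3/3 = -4.1.
For a Normal prior and Normal likelihood with known variance, the posterior is Normal; its mode equals its mean, the precision-weighted average.
Prior precision 1/σ₀² = 1/10 = 0.1; data precision n/σ² = 3/25 = 0.12.
θ̂ = (0.1·(-7) + 0.12·(-4.1)) / (0.1 + 0.12) = (-1.192)/0.22 = -298/55 ≈ -5.418.

θ̂_MAP = -5.418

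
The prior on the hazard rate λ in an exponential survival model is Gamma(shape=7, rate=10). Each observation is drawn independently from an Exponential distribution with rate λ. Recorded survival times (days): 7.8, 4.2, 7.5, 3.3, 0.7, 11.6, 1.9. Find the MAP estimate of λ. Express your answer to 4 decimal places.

λ̂_MAP = 0.2766

The Exponential(rate=λ) likelihood is ∝ λ^n e^(−λΣtᵢ). Here n = 7 and Σtᵢ = 7.8 + 4.2 + 7.5 + 3.3 + 0.7 + 11.6 + 1.9 = 37.
Posterior ∝ λ^6e^(−10λ) · λ^7e^(−37λ) = λ^13e^(−47λ), i.e. Gamma(14, 47).
Mode = (a−1)/b = 13/47 ≈ 0.2766.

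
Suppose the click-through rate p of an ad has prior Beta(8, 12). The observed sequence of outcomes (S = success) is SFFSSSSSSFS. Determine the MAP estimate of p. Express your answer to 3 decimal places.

p̂_MAP = 0.517

Prior: Beta(8, 12).
Data: 8 successes in 11 trials (from the sequence). The binomial likelihood contributes p^8(1−p)^3, so the posterior is Beta(8+8, 12+3) = Beta(16, 15).
For Beta(a, b) with a, b > 1 the mode is (a−1)/(a+b−2) = 15/29 ≈ 0.517.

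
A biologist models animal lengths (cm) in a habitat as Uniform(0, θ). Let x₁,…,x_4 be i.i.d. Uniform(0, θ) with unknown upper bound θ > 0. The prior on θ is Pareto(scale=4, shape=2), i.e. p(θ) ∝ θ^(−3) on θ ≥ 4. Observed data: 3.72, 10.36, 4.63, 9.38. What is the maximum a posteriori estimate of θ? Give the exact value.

θ̂_MAP = 10.36

The Uniform(0, θ) likelihood is θ^(−n) for θ ≥ max(xᵢ), zero otherwise. Here max(xᵢ) = 10.36.
Posterior ∝ θ^(−3) · θ^(−4) = θ^(−7) on θ ≥ max(4, 10.36) = 10.36.
This density is strictly decreasing in θ, so the posterior mode lies at the lower boundary of the support.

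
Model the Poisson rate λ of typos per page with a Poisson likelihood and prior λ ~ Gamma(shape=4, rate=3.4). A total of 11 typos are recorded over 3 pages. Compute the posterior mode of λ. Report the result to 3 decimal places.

Σxᵢ = 11, n = 3.
Posterior ∝ λ^3e^(−3.4λ) · λ^11e^(−3λ) = λ^14e^(−6.4λ), i.e. Gamma(shape=15, rate=6.4).
The mode of a Gamma(a, b) with a ≥ 1 (shape–rate) is (a−1)/b = 14/6.4 ≈ 2.188.

λ̂_MAP = 2.188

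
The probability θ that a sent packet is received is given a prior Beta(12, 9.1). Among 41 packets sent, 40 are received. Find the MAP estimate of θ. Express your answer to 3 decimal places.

Prior: Beta(12, 9.1).
Data: 40 successes in 41 trials. The binomial likelihood contributes θ^40(1−θ)^1, so the posterior is Beta(12+40, 9.1+1) = Beta(52, 10.1).
For Beta(a, b) with a, b > 1 the mode is (a−1)/(a+b−2) = 51/60.1 ≈ 0.849.

θ̂_MAP = 0.849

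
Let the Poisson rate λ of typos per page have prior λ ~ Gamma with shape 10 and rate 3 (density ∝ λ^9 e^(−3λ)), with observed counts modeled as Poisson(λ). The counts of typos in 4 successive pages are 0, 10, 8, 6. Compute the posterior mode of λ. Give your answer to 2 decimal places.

Σxᵢ = 0+10+8+6 = 24, with n = 4.
Posterior ∝ λ^9e^(−3λ) · λ^24e^(−4λ) = λ^33e^(−7λ), i.e. Gamma(shape=34, rate=7).
The mode of a Gamma(a, b) with a ≥ 1 (shape–rate) is (a−1)/b = 33/7 ≈ 4.71.

λ̂_MAP = 4.71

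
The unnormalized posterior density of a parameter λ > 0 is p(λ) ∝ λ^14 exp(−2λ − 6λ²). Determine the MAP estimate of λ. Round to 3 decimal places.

ℓ'(λ) = 14/λ − 2 − 12λ. Setting this to zero and multiplying by λ: 12λ² + 2λ − 14 = 0.
λ = (−2 + √(2² + 4·12·14)) / (2·12) = (−2 + √676) / 24 = (−2 + 26)/24 = 1.
ℓ''(λ) = −14/λ² − 12 < 0, confirming a maximum.

λ̂_MAP = 1.000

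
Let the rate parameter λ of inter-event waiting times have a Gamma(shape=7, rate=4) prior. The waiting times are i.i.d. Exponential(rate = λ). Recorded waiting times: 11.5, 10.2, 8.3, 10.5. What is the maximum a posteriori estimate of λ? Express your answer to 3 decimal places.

λ̂_MAP = 0.225

The Exponential(rate=λ) likelihood is ∝ λ^n e^(−λΣtᵢ). Here n = 4 and Σtᵢ = 11.5 + 10.2 + 8.3 + 10.5 = 40.5.
Posterior ∝ λ^6e^(−4λ) · λ^4e^(−40.5λ) = λ^10e^(−44.5λ), i.e. Gamma(11, 44.5).
Mode = (a−1)/b = 10/44.5 ≈ 0.225.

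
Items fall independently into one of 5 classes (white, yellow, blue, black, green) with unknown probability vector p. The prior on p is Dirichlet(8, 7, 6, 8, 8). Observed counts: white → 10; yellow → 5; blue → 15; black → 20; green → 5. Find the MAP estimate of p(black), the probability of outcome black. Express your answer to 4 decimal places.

MAP estimate of p(black) = 0.3103

The posterior is Dirichlet(αᵢ + nᵢ) = Dirichlet(18, 12, 21, 28, 13).
For a Dirichlet(a₁,…,a_K) with all aᵢ > 1, the mode has j-th component (aⱼ − 1)/(Σaᵢ − K).
Here Σaᵢ = 92 and K = 5, so p(black) = (28 − 1)/(92 − 5) = 27/87 ≈ 0.3103.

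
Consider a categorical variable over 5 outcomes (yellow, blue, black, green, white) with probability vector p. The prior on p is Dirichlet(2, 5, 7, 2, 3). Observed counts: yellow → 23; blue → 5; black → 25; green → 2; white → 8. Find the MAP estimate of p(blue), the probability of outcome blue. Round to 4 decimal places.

MAP estimate of p(blue) = 0.1169

The posterior is Dirichlet(αᵢ + nᵢ) = Dirichlet(25, 10, 32, 4, 11).
For a Dirichlet(a₁,…,a_K) with all aᵢ > 1, the mode has j-th component (aⱼ − 1)/(Σaᵢ − K).
Here Σaᵢ = 82 and K = 5, so p(blue) = (10 − 1)/(82 − 5) = 9/77 ≈ 0.1169.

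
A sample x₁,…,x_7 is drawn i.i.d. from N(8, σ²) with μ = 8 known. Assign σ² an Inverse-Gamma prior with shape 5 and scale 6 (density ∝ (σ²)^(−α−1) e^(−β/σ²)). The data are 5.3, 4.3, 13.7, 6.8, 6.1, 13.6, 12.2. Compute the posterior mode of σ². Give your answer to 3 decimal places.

σ̂²_MAP = 6.291

Sum of squared deviations about the known mean: SS = (5.3−8)² + (4.3−8)² + (13.7−8)² + (6.8−8)² + (6.1−8)² + (13.6−8)² + (12.2−8)² = 107.52.
The Normal likelihood contributes (σ²)^(−n/2) exp(−SS/(2σ²)), so the posterior is Inverse-Gamma(α + n/2, β + SS/2) = Inverse-Gamma(8.5, 59.76).
The mode of Inverse-Gamma(a, b) is b/(a+1) = 59.76/9.5 ≈ 6.291.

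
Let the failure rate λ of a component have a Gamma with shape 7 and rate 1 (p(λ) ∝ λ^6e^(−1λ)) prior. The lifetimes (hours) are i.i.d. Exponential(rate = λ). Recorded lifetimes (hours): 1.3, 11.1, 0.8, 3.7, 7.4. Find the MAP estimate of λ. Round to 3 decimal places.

The Exponential(rate=λ) likelihood is ∝ λ^n e^(−λΣtᵢ). Here n = 5 and Σtᵢ = 1.3 + 11.1 + 0.8 + 3.7 + 7.4 = 24.3.
Posterior ∝ λ^6e^(−1λ) · λ^5e^(−24.3λ) = λ^11e^(−25.3λ), i.e. Gamma(12, 25.3).
Mode = (a−1)/b = 11/25.3 ≈ 0.435.

λ̂_MAP = 0.435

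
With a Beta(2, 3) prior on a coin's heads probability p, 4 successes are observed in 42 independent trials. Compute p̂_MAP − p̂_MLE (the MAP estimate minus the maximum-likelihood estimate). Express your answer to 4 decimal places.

MAP − MLE = 0.0159

Posterior is Beta(6, 41); MAP = (6−1)/(47−2) = 5/45 ≈ 0.11111.
MLE ignores the prior: p̂_MLE = k/n = 4/42 ≈ 0.09524.
Difference = 5/45 − 4/42 = 1/63 ≈ 0.0159.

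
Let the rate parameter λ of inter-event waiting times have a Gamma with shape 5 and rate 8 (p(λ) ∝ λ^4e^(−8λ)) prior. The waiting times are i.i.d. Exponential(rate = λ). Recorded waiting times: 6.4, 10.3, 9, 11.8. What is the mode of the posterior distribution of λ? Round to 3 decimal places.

The Exponential(rate=λ) likelihood is ∝ λ^n e^(−λΣtᵢ). Here n = 4 and Σtᵢ = 6.4 + 10.3 + 9 + 11.8 = 37.5.
Posterior ∝ λ^4e^(−8λ) · λ^4e^(−37.5λ) = λ^8e^(−45.5λ), i.e. Gamma(9, 45.5).
Mode = (a−1)/b = 8/45.5 ≈ 0.176.

λ̂_MAP = 0.176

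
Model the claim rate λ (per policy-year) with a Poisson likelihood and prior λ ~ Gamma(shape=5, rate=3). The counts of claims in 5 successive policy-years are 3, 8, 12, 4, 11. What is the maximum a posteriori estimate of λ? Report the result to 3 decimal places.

Σxᵢ = 3+8+12+4+11 = 38, with n = 5.
Posterior ∝ λ^4e^(−3λ) · λ^38e^(−5λ) = λ^42e^(−8λ), i.e. Gamma(shape=43, rate=8).
The mode of a Gamma(a, b) with a ≥ 1 (shape–rate) is (a−1)/b = 42/8 ≈ 5.250.

λ̂_MAP = 5.250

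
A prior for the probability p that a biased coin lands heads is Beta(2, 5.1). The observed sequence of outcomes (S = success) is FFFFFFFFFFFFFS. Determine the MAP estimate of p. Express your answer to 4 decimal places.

Prior: Beta(2, 5.1).
Data: 1 success in 14 trials (from the sequence). The binomial likelihood contributes p(1−p)^13, so the posterior is Beta(2+1, 5.1+13) = Beta(3, 18.1).
For Beta(a, b) with a, b > 1 the mode is (a−1)/(a+b−2) = 2/19.1 ≈ 0.1047.

p̂_MAP = 0.1047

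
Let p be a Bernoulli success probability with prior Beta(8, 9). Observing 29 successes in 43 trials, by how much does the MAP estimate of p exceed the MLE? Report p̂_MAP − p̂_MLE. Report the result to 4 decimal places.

Posterior is Beta(37, 23); MAP = (37−1)/(60−2) = 36/58 ≈ 0.62069.
MLE ignores the prior: p̂_MLE = k/n = 29/43 ≈ 0.67442.
Difference = 36/58 − 29/43 = -67/1247 ≈ -0.0537.

MAP − MLE = -0.0537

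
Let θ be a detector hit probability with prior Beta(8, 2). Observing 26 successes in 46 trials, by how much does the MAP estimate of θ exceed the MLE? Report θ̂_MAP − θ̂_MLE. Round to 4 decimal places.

MAP − MLE = 0.0459

Posterior is Beta(34, 22); MAP = (34−1)/(56−2) = 33/54 ≈ 0.61111.
MLE ignores the prior: θ̂_MLE = k/n = 26/46 ≈ 0.56522.
Difference = 33/54 − 26/46 = 19/414 ≈ 0.0459.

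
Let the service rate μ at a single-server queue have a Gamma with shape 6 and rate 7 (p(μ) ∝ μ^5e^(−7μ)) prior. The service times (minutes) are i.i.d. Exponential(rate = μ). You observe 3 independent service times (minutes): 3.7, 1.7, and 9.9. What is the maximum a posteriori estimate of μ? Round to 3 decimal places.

μ̂_MAP = 0.359

The Exponential(rate=μ) likelihood is ∝ μ^n e^(−μΣtᵢ). Here n = 3 and Σtᵢ = 3.7 + 1.7 + 9.9 = 15.3.
Posterior ∝ μ^5e^(−7μ) · μ^3e^(−15.3μ) = μ^8e^(−22.3μ), i.e. Gamma(9, 22.3).
Mode = (a−1)/b = 8/22.3 ≈ 0.359.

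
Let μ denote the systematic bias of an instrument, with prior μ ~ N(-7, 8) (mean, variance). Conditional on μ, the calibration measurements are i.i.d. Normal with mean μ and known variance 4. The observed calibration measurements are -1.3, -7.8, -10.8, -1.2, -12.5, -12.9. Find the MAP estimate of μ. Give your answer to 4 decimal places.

n = 6; x̄ = ((-1.3) + (-7.8) + (-10.8) + (-1.2) + (-12.5) + (-12.9))/6 = -46.5/6 = -7.75.
For a Normal prior and Normal likelihood with known variance, the posterior is Normal; its mode equals its mean, the precision-weighted average.
Prior precision 1/σ₀² = 1/8 = 0.125; data precision n/σ² = 6/4 = 1.5.
μ̂ = (0.125·(-7) + 1.5·(-7.75)) / (0.125 + 1.5) = (-12.5)/1.625 = -100/13 ≈ -7.6923.

μ̂_MAP = -7.6923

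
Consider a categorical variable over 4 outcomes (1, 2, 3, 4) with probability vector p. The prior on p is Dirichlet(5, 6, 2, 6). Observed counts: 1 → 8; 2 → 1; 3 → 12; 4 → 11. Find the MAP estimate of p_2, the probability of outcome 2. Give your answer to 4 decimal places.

The posterior is Dirichlet(αᵢ + nᵢ) = Dirichlet(13, 7, 14, 17).
For a Dirichlet(a₁,…,a_K) with all aᵢ > 1, the mode has j-th component (aⱼ − 1)/(Σaᵢ − K).
Here Σaᵢ = 51 and K = 4, so p_2 = (7 − 1)/(51 − 4) = 6/47 ≈ 0.1277.

MAP estimate: 0.1277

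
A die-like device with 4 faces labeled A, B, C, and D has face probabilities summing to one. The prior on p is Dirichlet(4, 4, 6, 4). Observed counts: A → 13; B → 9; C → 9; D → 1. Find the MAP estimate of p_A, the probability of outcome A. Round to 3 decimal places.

The posterior is Dirichlet(αᵢ + nᵢ) = Dirichlet(17, 13, 15, 5).
For a Dirichlet(a₁,…,a_K) with all aᵢ > 1, the mode has j-th component (aⱼ − 1)/(Σaᵢ − K).
Here Σaᵢ = 50 and K = 4, so p_A = (17 − 1)/(50 − 4) = 16/46 ≈ 0.348.

MAP estimate of p_A = 0.348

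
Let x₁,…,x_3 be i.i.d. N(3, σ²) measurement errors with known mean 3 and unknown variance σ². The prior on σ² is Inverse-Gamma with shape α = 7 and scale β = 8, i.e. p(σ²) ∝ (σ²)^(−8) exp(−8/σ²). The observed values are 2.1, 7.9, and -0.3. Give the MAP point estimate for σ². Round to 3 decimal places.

Sum of squared deviations about the known mean: SS = (2.1−3)² + (7.9−3)² + (-0.3−3)² = 35.71.
The Normal likelihood contributes (σ²)^(−n/2) exp(−SS/(2σ²)), so the posterior is Inverse-Gamma(α + n/2, β + SS/2) = Inverse-Gamma(8.5, 25.855).
The mode of Inverse-Gamma(a, b) is b/(a+1) = 25.855/9.5 ≈ 2.722.

σ̂²_MAP = 2.722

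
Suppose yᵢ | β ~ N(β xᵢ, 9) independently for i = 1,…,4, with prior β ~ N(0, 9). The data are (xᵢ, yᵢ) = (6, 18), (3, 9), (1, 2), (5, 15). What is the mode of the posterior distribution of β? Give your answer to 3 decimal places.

log p(β | y) = −Σ(yᵢ − βxᵢ)²/(2·9) − β²/(2·9) + const.
Setting the derivative to zero: Σxᵢ(yᵢ − βxᵢ)/9 − β/9 = 0, so β = Σxᵢyᵢ / (Σxᵢ² + σ²/τ²).
Σxᵢyᵢ = 6·18 + 3·9 + 1·2 + 5·15 = 212; Σxᵢ² = 71; σ²/τ² = 1.
β̂_MAP = 212 / (71 + 1) = 212/72 ≈ 2.944.

β̂_MAP = 2.944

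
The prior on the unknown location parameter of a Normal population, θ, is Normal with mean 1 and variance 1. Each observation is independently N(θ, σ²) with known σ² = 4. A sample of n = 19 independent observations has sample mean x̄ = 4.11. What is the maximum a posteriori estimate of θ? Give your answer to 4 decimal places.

n = 19, x̄ = 4.11.
For a Normal prior and Normal likelihood with known variance, the posterior is Normal; its mode equals its mean, the precision-weighted average.
Prior precision 1/σ₀² = 1/1 = 1; data precision n/σ² = 19/4 = 4.75.
θ̂ = (1·1 + 4.75·4.11) / (1 + 4.75) = 20.5225/5.75 = 8209/2300 ≈ 3.5691.

θ̂_MAP = 3.5691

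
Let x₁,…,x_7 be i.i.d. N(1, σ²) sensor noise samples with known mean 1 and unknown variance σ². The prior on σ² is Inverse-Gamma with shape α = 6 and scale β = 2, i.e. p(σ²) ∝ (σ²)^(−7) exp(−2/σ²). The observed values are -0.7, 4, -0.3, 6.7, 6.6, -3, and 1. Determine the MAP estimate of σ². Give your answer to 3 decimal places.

σ̂²_MAP = 4.640

Sum of squared deviations about the known mean: SS = (-0.7−1)² + (4−1)² + (-0.3−1)² + (6.7−1)² + (6.6−1)² + (-3−1)² + (1−1)² = 93.43.
The Normal likelihood contributes (σ²)^(−n/2) exp(−SS/(2σ²)), so the posterior is Inverse-Gamma(α + n/2, β + SS/2) = Inverse-Gamma(9.5, 48.715).
The mode of Inverse-Gamma(a, b) is b/(a+1) = 48.715/10.5 ≈ 4.640.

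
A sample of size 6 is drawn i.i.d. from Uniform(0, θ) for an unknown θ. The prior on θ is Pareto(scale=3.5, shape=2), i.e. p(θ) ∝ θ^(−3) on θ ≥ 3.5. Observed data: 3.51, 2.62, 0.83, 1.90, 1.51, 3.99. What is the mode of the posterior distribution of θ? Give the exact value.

θ̂_MAP = 3.99

The Uniform(0, θ) likelihood is θ^(−n) for θ ≥ max(xᵢ), zero otherwise. Here max(xᵢ) = 3.99.
Posterior ∝ θ^(−3) · θ^(−6) = θ^(−9) on θ ≥ max(3.5, 3.99) = 3.99.
This density is strictly decreasing in θ, so the posterior mode lies at the lower boundary of the support.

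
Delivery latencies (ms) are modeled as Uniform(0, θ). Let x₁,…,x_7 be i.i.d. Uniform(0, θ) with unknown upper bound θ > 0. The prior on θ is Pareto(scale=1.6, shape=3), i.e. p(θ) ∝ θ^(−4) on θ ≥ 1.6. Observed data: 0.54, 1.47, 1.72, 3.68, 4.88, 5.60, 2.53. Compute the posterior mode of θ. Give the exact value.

The Uniform(0, θ) likelihood is θ^(−n) for θ ≥ max(xᵢ), zero otherwise. Here max(xᵢ) = 5.60.
Posterior ∝ θ^(−4) · θ^(−7) = θ^(−11) on θ ≥ max(1.6, 5.60) = 5.60.
This density is strictly decreasing in θ, so the posterior mode lies at the lower boundary of the support.

θ̂_MAP = 5.60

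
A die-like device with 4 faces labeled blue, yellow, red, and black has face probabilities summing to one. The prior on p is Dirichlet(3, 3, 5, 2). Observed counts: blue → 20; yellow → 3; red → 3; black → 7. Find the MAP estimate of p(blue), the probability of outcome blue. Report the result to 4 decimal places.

MAP estimate of p(blue) = 0.5238

The posterior is Dirichlet(αᵢ + nᵢ) = Dirichlet(23, 6, 8, 9).
For a Dirichlet(a₁,…,a_K) with all aᵢ > 1, the mode has j-th component (aⱼ − 1)/(Σaᵢ − K).
Here Σaᵢ = 46 and K = 4, so p(blue) = (23 − 1)/(46 − 4) = 22/42 ≈ 0.5238.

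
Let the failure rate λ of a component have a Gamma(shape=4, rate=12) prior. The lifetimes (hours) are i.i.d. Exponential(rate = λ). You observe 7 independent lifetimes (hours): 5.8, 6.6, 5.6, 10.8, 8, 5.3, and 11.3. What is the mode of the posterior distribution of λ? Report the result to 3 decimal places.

The Exponential(rate=λ) likelihood is ∝ λ^n e^(−λΣtᵢ). Here n = 7 and Σtᵢ = 5.8 + 6.6 + 5.6 + 10.8 + 8 + 5.3 + 11.3 = 53.4.
Posterior ∝ λ^3e^(−12λ) · λ^7e^(−53.4λ) = λ^10e^(−65.4λ), i.e. Gamma(11, 65.4).
Mode = (a−1)/b = 10/65.4 ≈ 0.153.

λ̂_MAP = 0.153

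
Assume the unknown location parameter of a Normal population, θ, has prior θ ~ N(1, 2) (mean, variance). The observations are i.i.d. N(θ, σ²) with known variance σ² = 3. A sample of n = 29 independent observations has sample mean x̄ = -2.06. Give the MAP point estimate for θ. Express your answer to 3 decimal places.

θ̂_MAP = -1.910

n = 29, x̄ = -2.06.
For a Normal prior and Normal likelihood with known variance, the posterior is Normal; its mode equals its mean, the precision-weighted average.
Prior precision 1/σ₀² = 1/2 = 0.5; data precision n/σ² = 29/3.
θ̂ = (0.5·1 + (29/3)·(-2.06)) / (0.5 + 29/3) = (-1456/75)/(61/6) = -2912/1525 ≈ -1.910.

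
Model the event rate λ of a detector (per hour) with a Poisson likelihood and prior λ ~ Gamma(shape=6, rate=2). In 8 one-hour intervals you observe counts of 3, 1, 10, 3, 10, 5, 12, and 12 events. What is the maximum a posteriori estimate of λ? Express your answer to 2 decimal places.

Σxᵢ = 3+1+10+3+10+5+12+12 = 56, with n = 8.
Posterior ∝ λ^5e^(−2λ) · λ^56e^(−8λ) = λ^61e^(−10λ), i.e. Gamma(shape=62, rate=10).
The mode of a Gamma(a, b) with a ≥ 1 (shape–rate) is (a−1)/b = 61/10 ≈ 6.10.

λ̂_MAP = 6.10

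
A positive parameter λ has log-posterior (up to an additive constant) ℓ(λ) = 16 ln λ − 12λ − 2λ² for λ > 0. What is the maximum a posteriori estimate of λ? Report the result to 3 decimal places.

ℓ'(λ) = 16/λ − 12 − 4λ. Setting this to zero and multiplying by λ: 4λ² + 12λ − 16 = 0.
λ = (−12 + √(12² + 4·4·16)) / (2·4) = (−12 + √400) / 8 = (−12 + 20)/8 = 1.
ℓ''(λ) = −16/λ² − 4 < 0, confirming a maximum.

λ̂_MAP = 1.000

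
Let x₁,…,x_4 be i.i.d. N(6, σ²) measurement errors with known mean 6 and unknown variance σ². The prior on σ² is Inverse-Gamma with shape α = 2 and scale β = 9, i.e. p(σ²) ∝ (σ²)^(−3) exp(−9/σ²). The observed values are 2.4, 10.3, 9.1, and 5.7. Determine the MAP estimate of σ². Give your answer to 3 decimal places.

Sum of squared deviations about the known mean: SS = (2.4−6)² + (10.3−6)² + (9.1−6)² + (5.7−6)² = 41.15.
The Normal likelihood contributes (σ²)^(−n/2) exp(−SS/(2σ²)), so the posterior is Inverse-Gamma(α + n/2, β + SS/2) = Inverse-Gamma(4, 29.575).
The mode of Inverse-Gamma(a, b) is b/(a+1) = 29.575/5 ≈ 5.915.

σ̂²_MAP = 5.915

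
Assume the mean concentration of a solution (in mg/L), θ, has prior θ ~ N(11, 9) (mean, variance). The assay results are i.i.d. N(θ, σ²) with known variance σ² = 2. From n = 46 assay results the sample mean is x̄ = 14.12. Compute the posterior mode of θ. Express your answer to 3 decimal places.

n = 46, x̄ = 14.12.
For a Normal prior and Normal likelihood with known variance, the posterior is Normal; its mode equals its mean, the precision-weighted average.
Prior precision 1/σ₀² = 1/9; data precision n/σ² = 46/2 = 23.
θ̂ = ((1/9)·11 + 23·14.12) / (1/9 + 23) = (73346/225)/(208/9) = 14.105.

θ̂_MAP = 14.105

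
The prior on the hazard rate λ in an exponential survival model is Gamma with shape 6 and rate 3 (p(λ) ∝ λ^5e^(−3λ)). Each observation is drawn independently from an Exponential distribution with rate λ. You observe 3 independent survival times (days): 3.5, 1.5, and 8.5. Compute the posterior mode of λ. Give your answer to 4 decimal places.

The Exponential(rate=λ) likelihood is ∝ λ^n e^(−λΣtᵢ). Here n = 3 and Σtᵢ = 3.5 + 1.5 + 8.5 = 13.5.
Posterior ∝ λ^5e^(−3λ) · λ^3e^(−13.5λ) = λ^8e^(−16.5λ), i.e. Gamma(9, 16.5).
Mode = (a−1)/b = 8/16.5 ≈ 0.4848.

λ̂_MAP = 0.4848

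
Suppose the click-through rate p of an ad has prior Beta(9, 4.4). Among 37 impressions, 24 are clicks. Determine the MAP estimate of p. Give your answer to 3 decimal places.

Prior: Beta(9, 4.4).
Data: 24 successes in 37 trials. The binomial likelihood contributes p^24(1−p)^13, so the posterior is Beta(9+24, 4.4+13) = Beta(33, 17.4).
For Beta(a, b) with a, b > 1 the mode is (a−1)/(a+b−2) = 32/48.4 ≈ 0.661.

p̂_MAP = 0.661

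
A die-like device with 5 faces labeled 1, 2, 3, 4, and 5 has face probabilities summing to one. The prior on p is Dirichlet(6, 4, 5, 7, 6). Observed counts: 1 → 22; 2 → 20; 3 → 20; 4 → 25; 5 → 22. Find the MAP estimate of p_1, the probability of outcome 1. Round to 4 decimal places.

MAP estimate: 0.2045

The posterior is Dirichlet(αᵢ + nᵢ) = Dirichlet(28, 24, 25, 32, 28).
For a Dirichlet(a₁,…,a_K) with all aᵢ > 1, the mode has j-th component (aⱼ − 1)/(Σaᵢ − K).
Here Σaᵢ = 137 and K = 5, so p_1 = (28 − 1)/(137 − 5) = 27/132 ≈ 0.2045.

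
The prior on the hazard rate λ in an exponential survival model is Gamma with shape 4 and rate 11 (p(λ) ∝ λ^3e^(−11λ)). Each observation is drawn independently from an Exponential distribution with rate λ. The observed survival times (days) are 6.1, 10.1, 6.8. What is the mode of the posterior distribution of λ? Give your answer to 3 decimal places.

The Exponential(rate=λ) likelihood is ∝ λ^n e^(−λΣtᵢ). Here n = 3 and Σtᵢ = 6.1 + 10.1 + 6.8 = 23.
Posterior ∝ λ^3e^(−11λ) · λ^3e^(−23λ) = λ^6e^(−34λ), i.e. Gamma(7, 34).
Mode = (a−1)/b = 6/34 ≈ 0.176.

λ̂_MAP = 0.176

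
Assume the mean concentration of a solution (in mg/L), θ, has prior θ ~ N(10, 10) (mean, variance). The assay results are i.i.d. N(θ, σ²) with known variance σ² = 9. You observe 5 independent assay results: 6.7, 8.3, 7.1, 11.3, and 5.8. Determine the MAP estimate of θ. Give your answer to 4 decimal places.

θ̂_MAP = 8.1695

n = 5; x̄ = (6.7 + 8.3 + 7.1 + 11.3 + 5.8)/5 = 39.2/5 = 7.84.
For a Normal prior and Normal likelihood with known variance, the posterior is Normal; its mode equals its mean, the precision-weighted average.
Prior precision 1/σ₀² = 1/10 = 0.1; data precision n/σ² = 5/9.
θ̂ = (0.1·10 + (5/9)·7.84) / (0.1 + 5/9) = (241/45)/(59/90) = 482/59 ≈ 8.1695.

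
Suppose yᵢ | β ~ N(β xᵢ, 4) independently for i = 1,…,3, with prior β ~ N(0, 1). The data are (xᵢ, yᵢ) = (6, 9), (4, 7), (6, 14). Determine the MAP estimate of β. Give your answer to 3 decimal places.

β̂_MAP = 1.804

log p(β | y) = −Σ(yᵢ − βxᵢ)²/(2·4) − β²/(2·1) + const.
Setting the derivative to zero: Σxᵢ(yᵢ − βxᵢ)/4 − β/1 = 0, so β = Σxᵢyᵢ / (Σxᵢ² + σ²/τ²).
Σxᵢyᵢ = 6·9 + 4·7 + 6·14 = 166; Σxᵢ² = 88; σ²/τ² = 4.
β̂_MAP = 166 / (88 + 4) = 166/92 ≈ 1.804.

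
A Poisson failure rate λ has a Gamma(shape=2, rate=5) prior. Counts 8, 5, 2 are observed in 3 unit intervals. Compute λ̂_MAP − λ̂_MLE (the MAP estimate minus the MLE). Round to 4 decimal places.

MAP − MLE = -3.0000

Σxᵢ = 15. Posterior is Gamma(17, 8); MAP = (17−1)/8 = 16/8 ≈ 2.00000.
MLE = x̄ = 15/3 ≈ 5.00000.
Difference = 16/8 − 15/3 = -3 ≈ -3.0000.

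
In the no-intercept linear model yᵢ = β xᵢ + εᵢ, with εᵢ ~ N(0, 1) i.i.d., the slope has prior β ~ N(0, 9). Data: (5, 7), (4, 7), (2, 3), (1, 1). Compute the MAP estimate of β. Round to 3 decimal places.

log p(β | y) = −Σ(yᵢ − βxᵢ)²/(2·1) − β²/(2·9) + const.
Setting the derivative to zero: Σxᵢ(yᵢ − βxᵢ)/1 − β/9 = 0, so β = Σxᵢyᵢ / (Σxᵢ² + σ²/τ²).
Σxᵢyᵢ = 5·7 + 4·7 + 2·3 + 1·1 = 70; Σxᵢ² = 46; σ²/τ² = 1/9.
β̂_MAP = 70 / (46 + 1/9) = 70/(415/9) = 126/83 ≈ 1.518.

β̂_MAP = 1.518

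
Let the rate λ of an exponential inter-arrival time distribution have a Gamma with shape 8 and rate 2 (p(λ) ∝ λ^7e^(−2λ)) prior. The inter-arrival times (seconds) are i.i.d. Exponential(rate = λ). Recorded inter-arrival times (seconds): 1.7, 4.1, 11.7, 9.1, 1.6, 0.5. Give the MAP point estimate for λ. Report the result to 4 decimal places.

λ̂_MAP = 0.4235

The Exponential(rate=λ) likelihood is ∝ λ^n e^(−λΣtᵢ). Here n = 6 and Σtᵢ = 1.7 + 4.1 + 11.7 + 9.1 + 1.6 + 0.5 = 28.7.
Posterior ∝ λ^7e^(−2λ) · λ^6e^(−28.7λ) = λ^13e^(−30.7λ), i.e. Gamma(14, 30.7).
Mode = (a−1)/b = 13/30.7 ≈ 0.4235.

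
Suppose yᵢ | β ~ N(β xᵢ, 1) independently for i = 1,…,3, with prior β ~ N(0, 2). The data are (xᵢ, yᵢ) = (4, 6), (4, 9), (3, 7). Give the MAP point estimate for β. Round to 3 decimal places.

log p(β | y) = −Σ(yᵢ − βxᵢ)²/(2·1) − β²/(2·2) + const.
Setting the derivative to zero: Σxᵢ(yᵢ − βxᵢ)/1 − β/2 = 0, so β = Σxᵢyᵢ / (Σxᵢ² + σ²/τ²).
Σxᵢyᵢ = 4·6 + 4·9 + 3·7 = 81; Σxᵢ² = 41; σ²/τ² = 0.5.
β̂_MAP = 81 / (41 + 0.5) = 81/41.5 ≈ 1.952.

β̂_MAP = 1.952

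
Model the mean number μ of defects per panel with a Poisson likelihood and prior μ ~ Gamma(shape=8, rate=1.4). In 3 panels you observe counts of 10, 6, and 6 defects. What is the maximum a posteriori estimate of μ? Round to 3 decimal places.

μ̂_MAP = 6.591

Σxᵢ = 10+6+6 = 22, with n = 3.
Posterior ∝ μ^7e^(−1.4μ) · μ^22e^(−3μ) = μ^29e^(−4.4μ), i.e. Gamma(shape=30, rate=4.4).
The mode of a Gamma(a, b) with a ≥ 1 (shape–rate) is (a−1)/b = 29/4.4 ≈ 6.591.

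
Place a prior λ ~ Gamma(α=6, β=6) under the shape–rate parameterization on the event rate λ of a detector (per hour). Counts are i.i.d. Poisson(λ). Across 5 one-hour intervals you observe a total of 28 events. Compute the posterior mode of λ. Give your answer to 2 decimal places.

λ̂_MAP = 3.00

Σxᵢ = 28, n = 5.
Posterior ∝ λ^5e^(−6λ) · λ^28e^(−5λ) = λ^33e^(−11λ), i.e. Gamma(shape=34, rate=11).
The mode of a Gamma(a, b) with a ≥ 1 (shape–rate) is (a−1)/b = 33/11 ≈ 3.00.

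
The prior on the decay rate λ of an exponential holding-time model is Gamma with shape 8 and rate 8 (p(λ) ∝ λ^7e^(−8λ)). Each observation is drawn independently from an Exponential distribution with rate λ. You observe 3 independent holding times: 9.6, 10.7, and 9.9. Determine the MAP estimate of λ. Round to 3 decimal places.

λ̂_MAP = 0.262

The Exponential(rate=λ) likelihood is ∝ λ^n e^(−λΣtᵢ). Here n = 3 and Σtᵢ = 9.6 + 10.7 + 9.9 = 30.2.
Posterior ∝ λ^7e^(−8λ) · λ^3e^(−30.2λ) = λ^10e^(−38.2λ), i.e. Gamma(11, 38.2).
Mode = (a−1)/b = 10/38.2 ≈ 0.262.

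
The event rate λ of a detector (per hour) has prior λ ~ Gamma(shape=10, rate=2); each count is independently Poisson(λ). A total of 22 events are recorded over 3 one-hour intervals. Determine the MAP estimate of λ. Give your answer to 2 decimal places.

Σxᵢ = 22, n = 3.
Posterior ∝ λ^9e^(−2λ) · λ^22e^(−3λ) = λ^31e^(−5λ), i.e. Gamma(shape=32, rate=5).
The mode of a Gamma(a, b) with a ≥ 1 (shape–rate) is (a−1)/b = 31/5 ≈ 6.20.

λ̂_MAP = 6.20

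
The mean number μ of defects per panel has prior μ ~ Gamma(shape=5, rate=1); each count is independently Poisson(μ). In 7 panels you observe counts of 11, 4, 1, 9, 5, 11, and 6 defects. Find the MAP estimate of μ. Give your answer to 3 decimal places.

μ̂_MAP = 6.375

Σxᵢ = 11+4+1+9+5+11+6 = 47, with n = 7.
Posterior ∝ μ^4e^(−1μ) · μ^47e^(−7μ) = μ^51e^(−8μ), i.e. Gamma(shape=52, rate=8).
The mode of a Gamma(a, b) with a ≥ 1 (shape–rate) is (a−1)/b = 51/8 ≈ 6.375.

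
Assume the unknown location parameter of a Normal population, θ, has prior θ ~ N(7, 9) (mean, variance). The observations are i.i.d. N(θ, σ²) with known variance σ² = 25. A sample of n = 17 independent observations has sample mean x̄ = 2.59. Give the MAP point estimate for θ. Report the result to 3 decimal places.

θ̂_MAP = 3.209

n = 17, x̄ = 2.59.
For a Normal prior and Normal likelihood with known variance, the posterior is Normal; its mode equals its mean, the precision-weighted average.
Prior precision 1/σ₀² = 1/9; data precision n/σ² = 17/25 = 0.68.
θ̂ = ((1/9)·7 + 0.68·2.59) / (1/9 + 0.68) = (57127/22500)/(178/225) = 57127/17800 ≈ 3.209.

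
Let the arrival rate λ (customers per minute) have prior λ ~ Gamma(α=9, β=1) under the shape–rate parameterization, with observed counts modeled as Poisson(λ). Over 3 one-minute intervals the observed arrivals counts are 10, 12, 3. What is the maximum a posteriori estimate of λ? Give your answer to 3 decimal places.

Σxᵢ = 10+12+3 = 25, with n = 3.
Posterior ∝ λ^8e^(−1λ) · λ^25e^(−3λ) = λ^33e^(−4λ), i.e. Gamma(shape=34, rate=4).
The mode of a Gamma(a, b) with a ≥ 1 (shape–rate) is (a−1)/b = 33/4 ≈ 8.250.

λ̂_MAP = 8.250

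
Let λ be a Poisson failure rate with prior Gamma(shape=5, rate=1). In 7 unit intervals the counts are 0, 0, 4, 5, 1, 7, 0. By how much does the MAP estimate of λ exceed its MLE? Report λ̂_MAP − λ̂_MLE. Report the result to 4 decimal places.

Σxᵢ = 17. Posterior is Gamma(22, 8); MAP = (22−1)/8 = 21/8 ≈ 2.62500.
MLE = x̄ = 17/7 ≈ 2.42857.
Difference = 21/8 − 17/7 = 11/56 ≈ 0.1964.

MAP − MLE = 0.1964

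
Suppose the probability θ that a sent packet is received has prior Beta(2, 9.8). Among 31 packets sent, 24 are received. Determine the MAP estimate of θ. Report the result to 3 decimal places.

Prior: Beta(2, 9.8).
Data: 24 successes in 31 trials. The binomial likelihood contributes θ^24(1−θ)^7, so the posterior is Beta(2+24, 9.8+7) = Beta(26, 16.8).
For Beta(a, b) with a, b > 1 the mode is (a−1)/(a+b−2) = 25/40.8 ≈ 0.613.

θ̂_MAP = 0.613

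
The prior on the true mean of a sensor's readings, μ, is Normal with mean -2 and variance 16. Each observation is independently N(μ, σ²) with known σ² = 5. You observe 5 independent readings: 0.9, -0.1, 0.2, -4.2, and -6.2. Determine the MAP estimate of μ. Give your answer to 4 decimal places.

μ̂_MAP = -1.8871

n = 5; x̄ = (0.9 + (-0.1) + 0.2 + (-4.2) + (-6.2))/5 = -9.4/5 = -1.88.
For a Normal prior and Normal likelihood with known variance, the posterior is Normal; its mode equals its mean, the precision-weighted average.
Prior precision 1/σ₀² = 1/16 = 0.0625; data precision n/σ² = 5/5 = 1.
μ̂ = (0.0625·(-2) + 1·(-1.88)) / (0.0625 + 1) = (-2.005)/1.0625 = -802/425 ≈ -1.8871.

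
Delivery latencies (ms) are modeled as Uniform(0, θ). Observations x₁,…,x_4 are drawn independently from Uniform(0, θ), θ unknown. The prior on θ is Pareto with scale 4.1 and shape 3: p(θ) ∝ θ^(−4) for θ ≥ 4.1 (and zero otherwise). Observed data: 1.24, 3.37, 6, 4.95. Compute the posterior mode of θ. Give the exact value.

The Uniform(0, θ) likelihood is θ^(−n) for θ ≥ max(xᵢ), zero otherwise. Here max(xᵢ) = 6.
Posterior ∝ θ^(−4) · θ^(−4) = θ^(−8) on θ ≥ max(4.1, 6) = 6.
This density is strictly decreasing in θ, so the posterior mode lies at the lower boundary of the support.

θ̂_MAP = 6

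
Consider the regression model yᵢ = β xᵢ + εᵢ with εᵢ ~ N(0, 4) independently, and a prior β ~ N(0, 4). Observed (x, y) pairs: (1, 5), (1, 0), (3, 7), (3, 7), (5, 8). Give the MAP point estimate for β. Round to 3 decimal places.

β̂_MAP = 1.891

log p(β | y) = −Σ(yᵢ − βxᵢ)²/(2·4) − β²/(2·4) + const.
Setting the derivative to zero: Σxᵢ(yᵢ − βxᵢ)/4 − β/4 = 0, so β = Σxᵢyᵢ / (Σxᵢ² + σ²/τ²).
Σxᵢyᵢ = 1·5 + 1·0 + 3·7 + 3·7 + 5·8 = 87; Σxᵢ² = 45; σ²/τ² = 1.
β̂_MAP = 87 / (45 + 1) = 87/46 ≈ 1.891.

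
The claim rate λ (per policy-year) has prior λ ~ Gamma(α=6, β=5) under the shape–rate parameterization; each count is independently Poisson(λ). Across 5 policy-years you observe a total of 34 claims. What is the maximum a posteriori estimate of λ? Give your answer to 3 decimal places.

Σxᵢ = 34, n = 5.
Posterior ∝ λ^5e^(−5λ) · λ^34e^(−5λ) = λ^39e^(−10λ), i.e. Gamma(shape=40, rate=10).
The mode of a Gamma(a, b) with a ≥ 1 (shape–rate) is (a−1)/b = 39/10 ≈ 3.900.

λ̂_MAP = 3.900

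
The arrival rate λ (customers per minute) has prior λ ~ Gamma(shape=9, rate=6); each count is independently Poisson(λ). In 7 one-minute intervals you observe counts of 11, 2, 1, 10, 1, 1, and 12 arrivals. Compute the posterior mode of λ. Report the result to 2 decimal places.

Σxᵢ = 11+2+1+10+1+1+12 = 38, with n = 7.
Posterior ∝ λ^8e^(−6λ) · λ^38e^(−7λ) = λ^46e^(−13λ), i.e. Gamma(shape=47, rate=13).
The mode of a Gamma(a, b) with a ≥ 1 (shape–rate) is (a−1)/b = 46/13 ≈ 3.54.

λ̂_MAP = 3.54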